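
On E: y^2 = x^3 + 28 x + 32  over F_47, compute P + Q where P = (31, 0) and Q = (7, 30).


P != Q, so use the chord formula.
s = (y2 - y1) / (x2 - x1) = (30) / (23) mod 47 = 34
x3 = s^2 - x1 - x2 mod 47 = 34^2 - 31 - 7 = 37
y3 = s (x1 - x3) - y1 mod 47 = 34 * (31 - 37) - 0 = 31

P + Q = (37, 31)


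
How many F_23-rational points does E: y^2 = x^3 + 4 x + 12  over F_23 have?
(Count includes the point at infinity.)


For each x in F_23, count y with y^2 = x^3 + 4 x + 12 mod 23:
  x = 0: RHS = 12, y in [9, 14]  -> 2 point(s)
  x = 4: RHS = 0, y in [0]  -> 1 point(s)
  x = 8: RHS = 4, y in [2, 21]  -> 2 point(s)
  x = 9: RHS = 18, y in [8, 15]  -> 2 point(s)
  x = 14: RHS = 6, y in [11, 12]  -> 2 point(s)
  x = 16: RHS = 9, y in [3, 20]  -> 2 point(s)
  x = 17: RHS = 2, y in [5, 18]  -> 2 point(s)
  x = 19: RHS = 1, y in [1, 22]  -> 2 point(s)
Affine points: 15. Add the point at infinity: total = 16.

#E(F_23) = 16


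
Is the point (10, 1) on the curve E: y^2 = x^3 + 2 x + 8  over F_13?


Check whether y^2 = x^3 + 2 x + 8 (mod 13) for (x, y) = (10, 1).
LHS: y^2 = 1^2 mod 13 = 1
RHS: x^3 + 2 x + 8 = 10^3 + 2*10 + 8 mod 13 = 1
LHS = RHS

Yes, on the curve


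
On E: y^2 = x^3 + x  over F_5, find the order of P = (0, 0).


Compute successive multiples of P until we hit O:
  1P = (0, 0)
  2P = O

ord(P) = 2


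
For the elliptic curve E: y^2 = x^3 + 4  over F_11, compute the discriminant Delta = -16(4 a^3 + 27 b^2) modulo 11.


4 a^3 + 27 b^2 = 4*0^3 + 27*4^2 = 0 + 432 = 432
Delta = -16 * (432) = -6912
Delta mod 11 = 7

Delta = 7 (mod 11)


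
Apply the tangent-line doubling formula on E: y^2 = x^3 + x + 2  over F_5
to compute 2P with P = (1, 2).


Doubling: s = (3 x1^2 + a) / (2 y1)
s = (3*1^2 + 1) / (2*2) mod 5 = 1
x3 = s^2 - 2 x1 mod 5 = 1^2 - 2*1 = 4
y3 = s (x1 - x3) - y1 mod 5 = 1 * (1 - 4) - 2 = 0

2P = (4, 0)


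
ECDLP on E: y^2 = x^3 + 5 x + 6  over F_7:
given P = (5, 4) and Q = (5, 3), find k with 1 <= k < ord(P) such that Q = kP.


Enumerate multiples of P until we hit Q = (5, 3):
  1P = (5, 4)
  2P = (6, 0)
  3P = (5, 3)
Match found at i = 3.

k = 3


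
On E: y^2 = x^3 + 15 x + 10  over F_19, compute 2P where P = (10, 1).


k = 2 = 10_2 (binary, LSB first: 01)
Double-and-add from P = (10, 1):
  bit 0 = 0: acc unchanged = O
  bit 1 = 1: acc = O + (15, 0) = (15, 0)

2P = (15, 0)


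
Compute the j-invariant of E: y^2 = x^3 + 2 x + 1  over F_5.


Delta = -16(4 a^3 + 27 b^2) mod 5 = 1
-1728 * (4 a)^3 = -1728 * (4*2)^3 mod 5 = 4
j = 4 * 1^(-1) mod 5 = 4

j = 4 (mod 5)


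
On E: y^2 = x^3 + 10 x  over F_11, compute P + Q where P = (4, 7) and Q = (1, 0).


P != Q, so use the chord formula.
s = (y2 - y1) / (x2 - x1) = (4) / (8) mod 11 = 6
x3 = s^2 - x1 - x2 mod 11 = 6^2 - 4 - 1 = 9
y3 = s (x1 - x3) - y1 mod 11 = 6 * (4 - 9) - 7 = 7

P + Q = (9, 7)


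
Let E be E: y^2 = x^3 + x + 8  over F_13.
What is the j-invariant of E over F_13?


Delta = -16(4 a^3 + 27 b^2) mod 13 = 4
-1728 * (4 a)^3 = -1728 * (4*1)^3 mod 13 = 12
j = 12 * 4^(-1) mod 13 = 3

j = 3 (mod 13)


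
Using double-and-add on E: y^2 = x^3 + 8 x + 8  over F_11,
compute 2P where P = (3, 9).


k = 2 = 10_2 (binary, LSB first: 01)
Double-and-add from P = (3, 9):
  bit 0 = 0: acc unchanged = O
  bit 1 = 1: acc = O + (8, 10) = (8, 10)

2P = (8, 10)


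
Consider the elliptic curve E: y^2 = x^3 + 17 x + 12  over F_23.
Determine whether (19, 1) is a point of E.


Check whether y^2 = x^3 + 17 x + 12 (mod 23) for (x, y) = (19, 1).
LHS: y^2 = 1^2 mod 23 = 1
RHS: x^3 + 17 x + 12 = 19^3 + 17*19 + 12 mod 23 = 18
LHS != RHS

No, not on the curve


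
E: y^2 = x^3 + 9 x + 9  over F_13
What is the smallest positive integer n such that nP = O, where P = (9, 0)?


Compute successive multiples of P until we hit O:
  1P = (9, 0)
  2P = O

ord(P) = 2


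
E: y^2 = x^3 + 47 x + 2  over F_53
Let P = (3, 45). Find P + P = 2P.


Doubling: s = (3 x1^2 + a) / (2 y1)
s = (3*3^2 + 47) / (2*45) mod 53 = 2
x3 = s^2 - 2 x1 mod 53 = 2^2 - 2*3 = 51
y3 = s (x1 - x3) - y1 mod 53 = 2 * (3 - 51) - 45 = 18

2P = (51, 18)


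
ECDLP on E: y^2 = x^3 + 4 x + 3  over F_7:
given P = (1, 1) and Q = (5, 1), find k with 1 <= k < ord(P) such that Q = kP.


Enumerate multiples of P until we hit Q = (5, 1):
  1P = (1, 1)
  2P = (5, 6)
  3P = (3, 0)
  4P = (5, 1)
Match found at i = 4.

k = 4


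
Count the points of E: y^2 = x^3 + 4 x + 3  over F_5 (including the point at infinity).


For each x in F_5, count y with y^2 = x^3 + 4 x + 3 mod 5:
  x = 2: RHS = 4, y in [2, 3]  -> 2 point(s)
Affine points: 2. Add the point at infinity: total = 3.

#E(F_5) = 3


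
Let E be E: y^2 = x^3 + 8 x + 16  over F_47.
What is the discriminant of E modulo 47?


4 a^3 + 27 b^2 = 4*8^3 + 27*16^2 = 2048 + 6912 = 8960
Delta = -16 * (8960) = -143360
Delta mod 47 = 37

Delta = 37 (mod 47)


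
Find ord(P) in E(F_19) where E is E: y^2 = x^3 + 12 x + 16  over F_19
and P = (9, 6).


Compute successive multiples of P until we hit O:
  1P = (9, 6)
  2P = (12, 11)
  3P = (5, 7)
  4P = (11, 4)
  5P = (0, 4)
  6P = (7, 5)
  7P = (8, 4)
  8P = (6, 0)
  ... (continuing to 16P)
  16P = O

ord(P) = 16


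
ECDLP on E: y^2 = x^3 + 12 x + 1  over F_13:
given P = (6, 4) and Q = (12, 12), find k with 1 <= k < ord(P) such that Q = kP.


Enumerate multiples of P until we hit Q = (12, 12):
  1P = (6, 4)
  2P = (5, 11)
  3P = (12, 12)
Match found at i = 3.

k = 3


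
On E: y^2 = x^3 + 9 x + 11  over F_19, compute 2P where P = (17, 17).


Doubling: s = (3 x1^2 + a) / (2 y1)
s = (3*17^2 + 9) / (2*17) mod 19 = 9
x3 = s^2 - 2 x1 mod 19 = 9^2 - 2*17 = 9
y3 = s (x1 - x3) - y1 mod 19 = 9 * (17 - 9) - 17 = 17

2P = (9, 17)


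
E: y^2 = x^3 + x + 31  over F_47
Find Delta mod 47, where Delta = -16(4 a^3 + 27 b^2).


4 a^3 + 27 b^2 = 4*1^3 + 27*31^2 = 4 + 25947 = 25951
Delta = -16 * (25951) = -415216
Delta mod 47 = 29

Delta = 29 (mod 47)


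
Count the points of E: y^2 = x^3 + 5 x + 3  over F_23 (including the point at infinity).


For each x in F_23, count y with y^2 = x^3 + 5 x + 3 mod 23:
  x = 0: RHS = 3, y in [7, 16]  -> 2 point(s)
  x = 1: RHS = 9, y in [3, 20]  -> 2 point(s)
  x = 4: RHS = 18, y in [8, 15]  -> 2 point(s)
  x = 7: RHS = 13, y in [6, 17]  -> 2 point(s)
  x = 8: RHS = 3, y in [7, 16]  -> 2 point(s)
  x = 9: RHS = 18, y in [8, 15]  -> 2 point(s)
  x = 10: RHS = 18, y in [8, 15]  -> 2 point(s)
  x = 11: RHS = 9, y in [3, 20]  -> 2 point(s)
  x = 15: RHS = 3, y in [7, 16]  -> 2 point(s)
  x = 16: RHS = 16, y in [4, 19]  -> 2 point(s)
  x = 21: RHS = 8, y in [10, 13]  -> 2 point(s)
Affine points: 22. Add the point at infinity: total = 23.

#E(F_23) = 23


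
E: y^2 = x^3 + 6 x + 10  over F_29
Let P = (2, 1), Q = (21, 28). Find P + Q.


P != Q, so use the chord formula.
s = (y2 - y1) / (x2 - x1) = (27) / (19) mod 29 = 6
x3 = s^2 - x1 - x2 mod 29 = 6^2 - 2 - 21 = 13
y3 = s (x1 - x3) - y1 mod 29 = 6 * (2 - 13) - 1 = 20

P + Q = (13, 20)


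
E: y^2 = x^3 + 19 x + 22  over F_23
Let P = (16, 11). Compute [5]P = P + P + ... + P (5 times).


k = 5 = 101_2 (binary, LSB first: 101)
Double-and-add from P = (16, 11):
  bit 0 = 1: acc = O + (16, 11) = (16, 11)
  bit 1 = 0: acc unchanged = (16, 11)
  bit 2 = 1: acc = (16, 11) + (16, 11) = (16, 12)

5P = (16, 12)


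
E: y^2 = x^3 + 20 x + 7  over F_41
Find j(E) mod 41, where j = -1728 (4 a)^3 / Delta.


Delta = -16(4 a^3 + 27 b^2) mod 41 = 37
-1728 * (4 a)^3 = -1728 * (4*20)^3 mod 41 = 7
j = 7 * 37^(-1) mod 41 = 29

j = 29 (mod 41)


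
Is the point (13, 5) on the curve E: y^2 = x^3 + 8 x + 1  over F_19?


Check whether y^2 = x^3 + 8 x + 1 (mod 19) for (x, y) = (13, 5).
LHS: y^2 = 5^2 mod 19 = 6
RHS: x^3 + 8 x + 1 = 13^3 + 8*13 + 1 mod 19 = 3
LHS != RHS

No, not on the curve


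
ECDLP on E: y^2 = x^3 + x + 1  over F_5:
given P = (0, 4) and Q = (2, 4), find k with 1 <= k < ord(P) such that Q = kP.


Enumerate multiples of P until we hit Q = (2, 4):
  1P = (0, 4)
  2P = (4, 3)
  3P = (2, 4)
Match found at i = 3.

k = 3


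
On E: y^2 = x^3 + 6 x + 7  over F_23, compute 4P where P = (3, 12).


k = 4 = 100_2 (binary, LSB first: 001)
Double-and-add from P = (3, 12):
  bit 0 = 0: acc unchanged = O
  bit 1 = 0: acc unchanged = O
  bit 2 = 1: acc = O + (22, 0) = (22, 0)

4P = (22, 0)


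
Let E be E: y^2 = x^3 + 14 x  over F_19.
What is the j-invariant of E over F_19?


Delta = -16(4 a^3 + 27 b^2) mod 19 = 1
-1728 * (4 a)^3 = -1728 * (4*14)^3 mod 19 = 18
j = 18 * 1^(-1) mod 19 = 18

j = 18 (mod 19)


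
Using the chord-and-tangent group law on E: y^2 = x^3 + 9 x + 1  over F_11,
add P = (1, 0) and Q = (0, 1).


P != Q, so use the chord formula.
s = (y2 - y1) / (x2 - x1) = (1) / (10) mod 11 = 10
x3 = s^2 - x1 - x2 mod 11 = 10^2 - 1 - 0 = 0
y3 = s (x1 - x3) - y1 mod 11 = 10 * (1 - 0) - 0 = 10

P + Q = (0, 10)


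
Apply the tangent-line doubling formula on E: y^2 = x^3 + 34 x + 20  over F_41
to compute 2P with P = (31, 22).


Doubling: s = (3 x1^2 + a) / (2 y1)
s = (3*31^2 + 34) / (2*22) mod 41 = 2
x3 = s^2 - 2 x1 mod 41 = 2^2 - 2*31 = 24
y3 = s (x1 - x3) - y1 mod 41 = 2 * (31 - 24) - 22 = 33

2P = (24, 33)


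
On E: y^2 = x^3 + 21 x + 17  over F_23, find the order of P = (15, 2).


Compute successive multiples of P until we hit O:
  1P = (15, 2)
  2P = (1, 19)
  3P = (10, 10)
  4P = (7, 22)
  5P = (13, 16)
  6P = (21, 17)
  7P = (22, 15)
  8P = (4, 2)
  ... (continuing to 17P)
  17P = O

ord(P) = 17


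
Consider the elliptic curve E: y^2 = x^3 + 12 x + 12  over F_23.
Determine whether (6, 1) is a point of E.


Check whether y^2 = x^3 + 12 x + 12 (mod 23) for (x, y) = (6, 1).
LHS: y^2 = 1^2 mod 23 = 1
RHS: x^3 + 12 x + 12 = 6^3 + 12*6 + 12 mod 23 = 1
LHS = RHS

Yes, on the curve


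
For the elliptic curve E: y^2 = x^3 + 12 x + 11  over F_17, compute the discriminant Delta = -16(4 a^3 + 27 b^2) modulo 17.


4 a^3 + 27 b^2 = 4*12^3 + 27*11^2 = 6912 + 3267 = 10179
Delta = -16 * (10179) = -162864
Delta mod 17 = 13

Delta = 13 (mod 17)


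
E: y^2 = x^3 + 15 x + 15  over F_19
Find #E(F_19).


For each x in F_19, count y with y^2 = x^3 + 15 x + 15 mod 19:
  x = 3: RHS = 11, y in [7, 12]  -> 2 point(s)
  x = 4: RHS = 6, y in [5, 14]  -> 2 point(s)
  x = 5: RHS = 6, y in [5, 14]  -> 2 point(s)
  x = 6: RHS = 17, y in [6, 13]  -> 2 point(s)
  x = 7: RHS = 7, y in [8, 11]  -> 2 point(s)
  x = 8: RHS = 1, y in [1, 18]  -> 2 point(s)
  x = 9: RHS = 5, y in [9, 10]  -> 2 point(s)
  x = 10: RHS = 6, y in [5, 14]  -> 2 point(s)
  x = 12: RHS = 4, y in [2, 17]  -> 2 point(s)
  x = 14: RHS = 5, y in [9, 10]  -> 2 point(s)
  x = 15: RHS = 5, y in [9, 10]  -> 2 point(s)
  x = 16: RHS = 0, y in [0]  -> 1 point(s)
Affine points: 23. Add the point at infinity: total = 24.

#E(F_19) = 24


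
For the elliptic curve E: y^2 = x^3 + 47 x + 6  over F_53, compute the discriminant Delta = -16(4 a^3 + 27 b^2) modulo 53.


4 a^3 + 27 b^2 = 4*47^3 + 27*6^2 = 415292 + 972 = 416264
Delta = -16 * (416264) = -6660224
Delta mod 53 = 21

Delta = 21 (mod 53)


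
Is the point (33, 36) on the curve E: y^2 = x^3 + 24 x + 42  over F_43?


Check whether y^2 = x^3 + 24 x + 42 (mod 43) for (x, y) = (33, 36).
LHS: y^2 = 36^2 mod 43 = 6
RHS: x^3 + 24 x + 42 = 33^3 + 24*33 + 42 mod 43 = 6
LHS = RHS

Yes, on the curve


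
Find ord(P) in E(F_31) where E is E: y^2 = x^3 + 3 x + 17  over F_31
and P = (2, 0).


Compute successive multiples of P until we hit O:
  1P = (2, 0)
  2P = O

ord(P) = 2


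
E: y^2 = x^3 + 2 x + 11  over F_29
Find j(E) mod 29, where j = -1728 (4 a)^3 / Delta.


Delta = -16(4 a^3 + 27 b^2) mod 29 = 25
-1728 * (4 a)^3 = -1728 * (4*2)^3 mod 29 = 25
j = 25 * 25^(-1) mod 29 = 1

j = 1 (mod 29)


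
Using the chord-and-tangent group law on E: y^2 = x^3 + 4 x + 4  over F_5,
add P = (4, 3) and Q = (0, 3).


P != Q, so use the chord formula.
s = (y2 - y1) / (x2 - x1) = (0) / (1) mod 5 = 0
x3 = s^2 - x1 - x2 mod 5 = 0^2 - 4 - 0 = 1
y3 = s (x1 - x3) - y1 mod 5 = 0 * (4 - 1) - 3 = 2

P + Q = (1, 2)


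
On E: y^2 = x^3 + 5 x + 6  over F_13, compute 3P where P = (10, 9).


k = 3 = 11_2 (binary, LSB first: 11)
Double-and-add from P = (10, 9):
  bit 0 = 1: acc = O + (10, 9) = (10, 9)
  bit 1 = 1: acc = (10, 9) + (9, 0) = (10, 4)

3P = (10, 4)


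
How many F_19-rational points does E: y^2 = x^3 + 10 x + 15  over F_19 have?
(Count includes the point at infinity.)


For each x in F_19, count y with y^2 = x^3 + 10 x + 15 mod 19:
  x = 1: RHS = 7, y in [8, 11]  -> 2 point(s)
  x = 2: RHS = 5, y in [9, 10]  -> 2 point(s)
  x = 4: RHS = 5, y in [9, 10]  -> 2 point(s)
  x = 5: RHS = 0, y in [0]  -> 1 point(s)
  x = 6: RHS = 6, y in [5, 14]  -> 2 point(s)
  x = 9: RHS = 17, y in [6, 13]  -> 2 point(s)
  x = 12: RHS = 1, y in [1, 18]  -> 2 point(s)
  x = 13: RHS = 5, y in [9, 10]  -> 2 point(s)
  x = 14: RHS = 11, y in [7, 12]  -> 2 point(s)
  x = 15: RHS = 6, y in [5, 14]  -> 2 point(s)
  x = 17: RHS = 6, y in [5, 14]  -> 2 point(s)
  x = 18: RHS = 4, y in [2, 17]  -> 2 point(s)
Affine points: 23. Add the point at infinity: total = 24.

#E(F_19) = 24


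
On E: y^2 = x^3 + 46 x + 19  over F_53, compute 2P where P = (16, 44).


Doubling: s = (3 x1^2 + a) / (2 y1)
s = (3*16^2 + 46) / (2*44) mod 53 = 49
x3 = s^2 - 2 x1 mod 53 = 49^2 - 2*16 = 37
y3 = s (x1 - x3) - y1 mod 53 = 49 * (16 - 37) - 44 = 40

2P = (37, 40)


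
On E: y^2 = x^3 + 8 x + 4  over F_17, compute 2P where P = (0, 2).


Doubling: s = (3 x1^2 + a) / (2 y1)
s = (3*0^2 + 8) / (2*2) mod 17 = 2
x3 = s^2 - 2 x1 mod 17 = 2^2 - 2*0 = 4
y3 = s (x1 - x3) - y1 mod 17 = 2 * (0 - 4) - 2 = 7

2P = (4, 7)


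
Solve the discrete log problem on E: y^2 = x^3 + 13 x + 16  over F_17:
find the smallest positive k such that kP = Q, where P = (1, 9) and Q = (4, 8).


Enumerate multiples of P until we hit Q = (4, 8):
  1P = (1, 9)
  2P = (16, 6)
  3P = (15, 4)
  4P = (0, 4)
  5P = (7, 12)
  6P = (5, 6)
  7P = (2, 13)
  8P = (13, 11)
  9P = (12, 9)
  10P = (4, 8)
Match found at i = 10.

k = 10


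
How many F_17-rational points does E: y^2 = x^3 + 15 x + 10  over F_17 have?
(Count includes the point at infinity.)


For each x in F_17, count y with y^2 = x^3 + 15 x + 10 mod 17:
  x = 1: RHS = 9, y in [3, 14]  -> 2 point(s)
  x = 4: RHS = 15, y in [7, 10]  -> 2 point(s)
  x = 7: RHS = 16, y in [4, 13]  -> 2 point(s)
  x = 8: RHS = 13, y in [8, 9]  -> 2 point(s)
  x = 10: RHS = 4, y in [2, 15]  -> 2 point(s)
Affine points: 10. Add the point at infinity: total = 11.

#E(F_17) = 11


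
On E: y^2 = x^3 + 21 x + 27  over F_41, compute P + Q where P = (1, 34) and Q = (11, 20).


P != Q, so use the chord formula.
s = (y2 - y1) / (x2 - x1) = (27) / (10) mod 41 = 15
x3 = s^2 - x1 - x2 mod 41 = 15^2 - 1 - 11 = 8
y3 = s (x1 - x3) - y1 mod 41 = 15 * (1 - 8) - 34 = 25

P + Q = (8, 25)


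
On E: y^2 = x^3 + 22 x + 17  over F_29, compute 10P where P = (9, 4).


k = 10 = 1010_2 (binary, LSB first: 0101)
Double-and-add from P = (9, 4):
  bit 0 = 0: acc unchanged = O
  bit 1 = 1: acc = O + (4, 13) = (4, 13)
  bit 2 = 0: acc unchanged = (4, 13)
  bit 3 = 1: acc = (4, 13) + (22, 10) = (28, 20)

10P = (28, 20)


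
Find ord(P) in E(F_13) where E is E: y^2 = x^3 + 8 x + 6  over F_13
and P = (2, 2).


Compute successive multiples of P until we hit O:
  1P = (2, 2)
  2P = (8, 7)
  3P = (12, 7)
  4P = (9, 1)
  5P = (6, 6)
  6P = (6, 7)
  7P = (9, 12)
  8P = (12, 6)
  ... (continuing to 11P)
  11P = O

ord(P) = 11


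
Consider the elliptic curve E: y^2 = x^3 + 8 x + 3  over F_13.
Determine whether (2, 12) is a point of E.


Check whether y^2 = x^3 + 8 x + 3 (mod 13) for (x, y) = (2, 12).
LHS: y^2 = 12^2 mod 13 = 1
RHS: x^3 + 8 x + 3 = 2^3 + 8*2 + 3 mod 13 = 1
LHS = RHS

Yes, on the curve


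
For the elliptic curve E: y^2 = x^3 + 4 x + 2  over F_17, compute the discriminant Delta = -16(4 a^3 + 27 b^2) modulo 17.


4 a^3 + 27 b^2 = 4*4^3 + 27*2^2 = 256 + 108 = 364
Delta = -16 * (364) = -5824
Delta mod 17 = 7

Delta = 7 (mod 17)


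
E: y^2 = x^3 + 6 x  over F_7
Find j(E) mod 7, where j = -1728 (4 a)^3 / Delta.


Delta = -16(4 a^3 + 27 b^2) mod 7 = 1
-1728 * (4 a)^3 = -1728 * (4*6)^3 mod 7 = 6
j = 6 * 1^(-1) mod 7 = 6

j = 6 (mod 7)


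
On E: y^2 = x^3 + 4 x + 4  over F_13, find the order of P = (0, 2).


Compute successive multiples of P until we hit O:
  1P = (0, 2)
  2P = (1, 10)
  3P = (11, 1)
  4P = (12, 5)
  5P = (10, 2)
  6P = (3, 11)
  7P = (6, 6)
  8P = (6, 7)
  ... (continuing to 15P)
  15P = O

ord(P) = 15


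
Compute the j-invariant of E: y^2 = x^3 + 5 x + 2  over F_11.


Delta = -16(4 a^3 + 27 b^2) mod 11 = 7
-1728 * (4 a)^3 = -1728 * (4*5)^3 mod 11 = 8
j = 8 * 7^(-1) mod 11 = 9

j = 9 (mod 11)


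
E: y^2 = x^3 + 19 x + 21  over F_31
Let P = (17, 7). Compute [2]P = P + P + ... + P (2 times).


k = 2 = 10_2 (binary, LSB first: 01)
Double-and-add from P = (17, 7):
  bit 0 = 0: acc unchanged = O
  bit 1 = 1: acc = O + (17, 24) = (17, 24)

2P = (17, 24)


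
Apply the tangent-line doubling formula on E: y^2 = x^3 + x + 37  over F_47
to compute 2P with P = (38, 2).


Doubling: s = (3 x1^2 + a) / (2 y1)
s = (3*38^2 + 1) / (2*2) mod 47 = 14
x3 = s^2 - 2 x1 mod 47 = 14^2 - 2*38 = 26
y3 = s (x1 - x3) - y1 mod 47 = 14 * (38 - 26) - 2 = 25

2P = (26, 25)


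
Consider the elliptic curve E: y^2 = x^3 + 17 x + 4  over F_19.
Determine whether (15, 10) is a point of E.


Check whether y^2 = x^3 + 17 x + 4 (mod 19) for (x, y) = (15, 10).
LHS: y^2 = 10^2 mod 19 = 5
RHS: x^3 + 17 x + 4 = 15^3 + 17*15 + 4 mod 19 = 5
LHS = RHS

Yes, on the curve


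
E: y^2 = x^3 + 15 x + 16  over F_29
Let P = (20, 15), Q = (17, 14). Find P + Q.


P != Q, so use the chord formula.
s = (y2 - y1) / (x2 - x1) = (28) / (26) mod 29 = 10
x3 = s^2 - x1 - x2 mod 29 = 10^2 - 20 - 17 = 5
y3 = s (x1 - x3) - y1 mod 29 = 10 * (20 - 5) - 15 = 19

P + Q = (5, 19)


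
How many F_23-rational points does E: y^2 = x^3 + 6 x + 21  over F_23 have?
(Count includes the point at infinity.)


For each x in F_23, count y with y^2 = x^3 + 6 x + 21 mod 23:
  x = 2: RHS = 18, y in [8, 15]  -> 2 point(s)
  x = 8: RHS = 6, y in [11, 12]  -> 2 point(s)
  x = 10: RHS = 0, y in [0]  -> 1 point(s)
  x = 12: RHS = 4, y in [2, 21]  -> 2 point(s)
  x = 15: RHS = 13, y in [6, 17]  -> 2 point(s)
  x = 16: RHS = 4, y in [2, 21]  -> 2 point(s)
  x = 18: RHS = 4, y in [2, 21]  -> 2 point(s)
  x = 19: RHS = 2, y in [5, 18]  -> 2 point(s)
  x = 21: RHS = 1, y in [1, 22]  -> 2 point(s)
Affine points: 17. Add the point at infinity: total = 18.

#E(F_23) = 18


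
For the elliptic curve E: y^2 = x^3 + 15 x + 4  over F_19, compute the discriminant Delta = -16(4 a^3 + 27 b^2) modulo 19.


4 a^3 + 27 b^2 = 4*15^3 + 27*4^2 = 13500 + 432 = 13932
Delta = -16 * (13932) = -222912
Delta mod 19 = 15

Delta = 15 (mod 19)


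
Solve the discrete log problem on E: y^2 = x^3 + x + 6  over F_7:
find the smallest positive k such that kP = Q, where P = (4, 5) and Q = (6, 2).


Enumerate multiples of P until we hit Q = (6, 2):
  1P = (4, 5)
  2P = (6, 2)
Match found at i = 2.

k = 2


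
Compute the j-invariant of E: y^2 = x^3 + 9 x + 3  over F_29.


Delta = -16(4 a^3 + 27 b^2) mod 29 = 3
-1728 * (4 a)^3 = -1728 * (4*9)^3 mod 29 = 27
j = 27 * 3^(-1) mod 29 = 9

j = 9 (mod 29)


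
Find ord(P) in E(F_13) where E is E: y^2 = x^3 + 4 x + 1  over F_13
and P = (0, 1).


Compute successive multiples of P until we hit O:
  1P = (0, 1)
  2P = (4, 4)
  3P = (12, 3)
  4P = (5, 9)
  5P = (9, 8)
  6P = (3, 1)
  7P = (10, 12)
  8P = (2, 2)
  ... (continuing to 19P)
  19P = O

ord(P) = 19


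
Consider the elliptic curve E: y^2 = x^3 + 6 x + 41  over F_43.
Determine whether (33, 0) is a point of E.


Check whether y^2 = x^3 + 6 x + 41 (mod 43) for (x, y) = (33, 0).
LHS: y^2 = 0^2 mod 43 = 0
RHS: x^3 + 6 x + 41 = 33^3 + 6*33 + 41 mod 43 = 13
LHS != RHS

No, not on the curve


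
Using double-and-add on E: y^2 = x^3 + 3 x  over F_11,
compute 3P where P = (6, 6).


k = 3 = 11_2 (binary, LSB first: 11)
Double-and-add from P = (6, 6):
  bit 0 = 1: acc = O + (6, 6) = (6, 6)
  bit 1 = 1: acc = (6, 6) + (0, 0) = (6, 5)

3P = (6, 5)


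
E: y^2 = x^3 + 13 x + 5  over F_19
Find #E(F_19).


For each x in F_19, count y with y^2 = x^3 + 13 x + 5 mod 19:
  x = 0: RHS = 5, y in [9, 10]  -> 2 point(s)
  x = 1: RHS = 0, y in [0]  -> 1 point(s)
  x = 2: RHS = 1, y in [1, 18]  -> 2 point(s)
  x = 4: RHS = 7, y in [8, 11]  -> 2 point(s)
  x = 5: RHS = 5, y in [9, 10]  -> 2 point(s)
  x = 11: RHS = 16, y in [4, 15]  -> 2 point(s)
  x = 14: RHS = 5, y in [9, 10]  -> 2 point(s)
  x = 17: RHS = 9, y in [3, 16]  -> 2 point(s)
Affine points: 15. Add the point at infinity: total = 16.

#E(F_19) = 16


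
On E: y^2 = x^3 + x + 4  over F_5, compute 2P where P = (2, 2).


Doubling: s = (3 x1^2 + a) / (2 y1)
s = (3*2^2 + 1) / (2*2) mod 5 = 2
x3 = s^2 - 2 x1 mod 5 = 2^2 - 2*2 = 0
y3 = s (x1 - x3) - y1 mod 5 = 2 * (2 - 0) - 2 = 2

2P = (0, 2)


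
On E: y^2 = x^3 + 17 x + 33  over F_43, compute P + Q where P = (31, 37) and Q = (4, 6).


P != Q, so use the chord formula.
s = (y2 - y1) / (x2 - x1) = (12) / (16) mod 43 = 33
x3 = s^2 - x1 - x2 mod 43 = 33^2 - 31 - 4 = 22
y3 = s (x1 - x3) - y1 mod 43 = 33 * (31 - 22) - 37 = 2

P + Q = (22, 2)


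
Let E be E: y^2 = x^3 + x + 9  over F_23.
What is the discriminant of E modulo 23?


4 a^3 + 27 b^2 = 4*1^3 + 27*9^2 = 4 + 2187 = 2191
Delta = -16 * (2191) = -35056
Delta mod 23 = 19

Delta = 19 (mod 23)


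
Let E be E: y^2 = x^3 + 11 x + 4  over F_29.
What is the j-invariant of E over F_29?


Delta = -16(4 a^3 + 27 b^2) mod 29 = 8
-1728 * (4 a)^3 = -1728 * (4*11)^3 mod 29 = 16
j = 16 * 8^(-1) mod 29 = 2

j = 2 (mod 29)


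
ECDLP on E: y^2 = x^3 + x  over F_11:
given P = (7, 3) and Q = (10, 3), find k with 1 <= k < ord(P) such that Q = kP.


Enumerate multiples of P until we hit Q = (10, 3):
  1P = (7, 3)
  2P = (9, 10)
  3P = (10, 3)
Match found at i = 3.

k = 3


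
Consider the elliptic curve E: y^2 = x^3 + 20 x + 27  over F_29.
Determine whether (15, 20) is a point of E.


Check whether y^2 = x^3 + 20 x + 27 (mod 29) for (x, y) = (15, 20).
LHS: y^2 = 20^2 mod 29 = 23
RHS: x^3 + 20 x + 27 = 15^3 + 20*15 + 27 mod 29 = 19
LHS != RHS

No, not on the curve


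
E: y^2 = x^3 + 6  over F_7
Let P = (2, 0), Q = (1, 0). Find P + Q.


P != Q, so use the chord formula.
s = (y2 - y1) / (x2 - x1) = (0) / (6) mod 7 = 0
x3 = s^2 - x1 - x2 mod 7 = 0^2 - 2 - 1 = 4
y3 = s (x1 - x3) - y1 mod 7 = 0 * (2 - 4) - 0 = 0

P + Q = (4, 0)


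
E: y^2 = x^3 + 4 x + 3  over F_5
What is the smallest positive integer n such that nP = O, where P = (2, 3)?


Compute successive multiples of P until we hit O:
  1P = (2, 3)
  2P = (2, 2)
  3P = O

ord(P) = 3


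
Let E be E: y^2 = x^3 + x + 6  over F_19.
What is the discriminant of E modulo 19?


4 a^3 + 27 b^2 = 4*1^3 + 27*6^2 = 4 + 972 = 976
Delta = -16 * (976) = -15616
Delta mod 19 = 2

Delta = 2 (mod 19)


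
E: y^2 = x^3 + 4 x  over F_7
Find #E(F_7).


For each x in F_7, count y with y^2 = x^3 + 4 x + 0 mod 7:
  x = 0: RHS = 0, y in [0]  -> 1 point(s)
  x = 2: RHS = 2, y in [3, 4]  -> 2 point(s)
  x = 3: RHS = 4, y in [2, 5]  -> 2 point(s)
  x = 6: RHS = 2, y in [3, 4]  -> 2 point(s)
Affine points: 7. Add the point at infinity: total = 8.

#E(F_7) = 8


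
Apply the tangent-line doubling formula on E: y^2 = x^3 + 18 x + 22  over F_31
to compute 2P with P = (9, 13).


Doubling: s = (3 x1^2 + a) / (2 y1)
s = (3*9^2 + 18) / (2*13) mod 31 = 16
x3 = s^2 - 2 x1 mod 31 = 16^2 - 2*9 = 21
y3 = s (x1 - x3) - y1 mod 31 = 16 * (9 - 21) - 13 = 12

2P = (21, 12)


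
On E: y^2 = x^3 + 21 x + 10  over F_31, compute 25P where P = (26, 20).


k = 25 = 11001_2 (binary, LSB first: 10011)
Double-and-add from P = (26, 20):
  bit 0 = 1: acc = O + (26, 20) = (26, 20)
  bit 1 = 0: acc unchanged = (26, 20)
  bit 2 = 0: acc unchanged = (26, 20)
  bit 3 = 1: acc = (26, 20) + (14, 14) = (30, 9)
  bit 4 = 1: acc = (30, 9) + (13, 0) = (24, 27)

25P = (24, 27)


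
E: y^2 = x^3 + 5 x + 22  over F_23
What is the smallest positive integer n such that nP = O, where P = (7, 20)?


Compute successive multiples of P until we hit O:
  1P = (7, 20)
  2P = (17, 11)
  3P = (12, 19)
  4P = (16, 14)
  5P = (3, 8)
  6P = (22, 4)
  7P = (21, 21)
  8P = (20, 7)
  ... (continuing to 17P)
  17P = O

ord(P) = 17


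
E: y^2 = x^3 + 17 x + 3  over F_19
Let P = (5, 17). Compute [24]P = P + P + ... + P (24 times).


k = 24 = 11000_2 (binary, LSB first: 00011)
Double-and-add from P = (5, 17):
  bit 0 = 0: acc unchanged = O
  bit 1 = 0: acc unchanged = O
  bit 2 = 0: acc unchanged = O
  bit 3 = 1: acc = O + (8, 10) = (8, 10)
  bit 4 = 1: acc = (8, 10) + (3, 9) = (5, 2)

24P = (5, 2)


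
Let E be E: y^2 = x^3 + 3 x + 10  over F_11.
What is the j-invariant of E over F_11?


Delta = -16(4 a^3 + 27 b^2) mod 11 = 7
-1728 * (4 a)^3 = -1728 * (4*3)^3 mod 11 = 10
j = 10 * 7^(-1) mod 11 = 3

j = 3 (mod 11)


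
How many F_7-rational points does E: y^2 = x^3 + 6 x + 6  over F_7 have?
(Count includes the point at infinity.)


For each x in F_7, count y with y^2 = x^3 + 6 x + 6 mod 7:
  x = 3: RHS = 2, y in [3, 4]  -> 2 point(s)
  x = 5: RHS = 0, y in [0]  -> 1 point(s)
Affine points: 3. Add the point at infinity: total = 4.

#E(F_7) = 4


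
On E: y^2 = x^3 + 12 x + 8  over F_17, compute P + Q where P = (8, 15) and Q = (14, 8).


P != Q, so use the chord formula.
s = (y2 - y1) / (x2 - x1) = (10) / (6) mod 17 = 13
x3 = s^2 - x1 - x2 mod 17 = 13^2 - 8 - 14 = 11
y3 = s (x1 - x3) - y1 mod 17 = 13 * (8 - 11) - 15 = 14

P + Q = (11, 14)


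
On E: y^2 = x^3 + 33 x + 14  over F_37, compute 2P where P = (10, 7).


Doubling: s = (3 x1^2 + a) / (2 y1)
s = (3*10^2 + 33) / (2*7) mod 37 = 0
x3 = s^2 - 2 x1 mod 37 = 0^2 - 2*10 = 17
y3 = s (x1 - x3) - y1 mod 37 = 0 * (10 - 17) - 7 = 30

2P = (17, 30)


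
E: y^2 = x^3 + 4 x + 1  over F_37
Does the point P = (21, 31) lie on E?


Check whether y^2 = x^3 + 4 x + 1 (mod 37) for (x, y) = (21, 31).
LHS: y^2 = 31^2 mod 37 = 36
RHS: x^3 + 4 x + 1 = 21^3 + 4*21 + 1 mod 37 = 22
LHS != RHS

No, not on the curve


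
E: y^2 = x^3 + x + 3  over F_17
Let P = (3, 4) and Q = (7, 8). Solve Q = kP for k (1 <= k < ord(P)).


Enumerate multiples of P until we hit Q = (7, 8):
  1P = (3, 4)
  2P = (2, 8)
  3P = (11, 11)
  4P = (12, 3)
  5P = (6, 2)
  6P = (16, 16)
  7P = (7, 8)
Match found at i = 7.

k = 7


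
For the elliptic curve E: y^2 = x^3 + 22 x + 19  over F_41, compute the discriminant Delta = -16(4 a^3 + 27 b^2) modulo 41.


4 a^3 + 27 b^2 = 4*22^3 + 27*19^2 = 42592 + 9747 = 52339
Delta = -16 * (52339) = -837424
Delta mod 41 = 1

Delta = 1 (mod 41)


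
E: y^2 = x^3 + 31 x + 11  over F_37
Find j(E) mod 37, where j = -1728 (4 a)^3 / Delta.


Delta = -16(4 a^3 + 27 b^2) mod 37 = 32
-1728 * (4 a)^3 = -1728 * (4*31)^3 mod 37 = 6
j = 6 * 32^(-1) mod 37 = 21

j = 21 (mod 37)


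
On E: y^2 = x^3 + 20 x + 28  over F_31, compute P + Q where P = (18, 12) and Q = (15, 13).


P != Q, so use the chord formula.
s = (y2 - y1) / (x2 - x1) = (1) / (28) mod 31 = 10
x3 = s^2 - x1 - x2 mod 31 = 10^2 - 18 - 15 = 5
y3 = s (x1 - x3) - y1 mod 31 = 10 * (18 - 5) - 12 = 25

P + Q = (5, 25)


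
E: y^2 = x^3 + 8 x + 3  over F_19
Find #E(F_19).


For each x in F_19, count y with y^2 = x^3 + 8 x + 3 mod 19:
  x = 3: RHS = 16, y in [4, 15]  -> 2 point(s)
  x = 4: RHS = 4, y in [2, 17]  -> 2 point(s)
  x = 5: RHS = 16, y in [4, 15]  -> 2 point(s)
  x = 6: RHS = 1, y in [1, 18]  -> 2 point(s)
  x = 8: RHS = 9, y in [3, 16]  -> 2 point(s)
  x = 9: RHS = 6, y in [5, 14]  -> 2 point(s)
  x = 10: RHS = 0, y in [0]  -> 1 point(s)
  x = 11: RHS = 16, y in [4, 15]  -> 2 point(s)
  x = 13: RHS = 5, y in [9, 10]  -> 2 point(s)
  x = 14: RHS = 9, y in [3, 16]  -> 2 point(s)
  x = 16: RHS = 9, y in [3, 16]  -> 2 point(s)
  x = 17: RHS = 17, y in [6, 13]  -> 2 point(s)
Affine points: 23. Add the point at infinity: total = 24.

#E(F_19) = 24


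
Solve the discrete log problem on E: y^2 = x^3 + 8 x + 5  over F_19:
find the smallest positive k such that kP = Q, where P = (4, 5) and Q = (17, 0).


Enumerate multiples of P until we hit Q = (17, 0):
  1P = (4, 5)
  2P = (15, 17)
  3P = (7, 9)
  4P = (14, 7)
  5P = (17, 0)
Match found at i = 5.

k = 5


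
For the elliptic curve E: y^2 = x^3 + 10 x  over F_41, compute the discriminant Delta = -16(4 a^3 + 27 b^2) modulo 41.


4 a^3 + 27 b^2 = 4*10^3 + 27*0^2 = 4000 + 0 = 4000
Delta = -16 * (4000) = -64000
Delta mod 41 = 1

Delta = 1 (mod 41)


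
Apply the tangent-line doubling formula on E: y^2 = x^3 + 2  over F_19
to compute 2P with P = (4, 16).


Doubling: s = (3 x1^2 + a) / (2 y1)
s = (3*4^2 + 0) / (2*16) mod 19 = 11
x3 = s^2 - 2 x1 mod 19 = 11^2 - 2*4 = 18
y3 = s (x1 - x3) - y1 mod 19 = 11 * (4 - 18) - 16 = 1

2P = (18, 1)


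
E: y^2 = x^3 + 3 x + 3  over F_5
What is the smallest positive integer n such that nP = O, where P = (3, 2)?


Compute successive multiples of P until we hit O:
  1P = (3, 2)
  2P = (4, 3)
  3P = (4, 2)
  4P = (3, 3)
  5P = O

ord(P) = 5


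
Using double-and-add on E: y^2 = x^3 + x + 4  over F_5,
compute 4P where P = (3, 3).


k = 4 = 100_2 (binary, LSB first: 001)
Double-and-add from P = (3, 3):
  bit 0 = 0: acc unchanged = O
  bit 1 = 0: acc unchanged = O
  bit 2 = 1: acc = O + (3, 3) = (3, 3)

4P = (3, 3)


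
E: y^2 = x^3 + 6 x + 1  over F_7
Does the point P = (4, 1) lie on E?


Check whether y^2 = x^3 + 6 x + 1 (mod 7) for (x, y) = (4, 1).
LHS: y^2 = 1^2 mod 7 = 1
RHS: x^3 + 6 x + 1 = 4^3 + 6*4 + 1 mod 7 = 5
LHS != RHS

No, not on the curve


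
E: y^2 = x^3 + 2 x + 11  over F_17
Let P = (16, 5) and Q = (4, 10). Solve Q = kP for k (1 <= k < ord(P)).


Enumerate multiples of P until we hit Q = (4, 10):
  1P = (16, 5)
  2P = (15, 4)
  3P = (4, 7)
  4P = (6, 16)
  5P = (11, 15)
  6P = (11, 2)
  7P = (6, 1)
  8P = (4, 10)
Match found at i = 8.

k = 8


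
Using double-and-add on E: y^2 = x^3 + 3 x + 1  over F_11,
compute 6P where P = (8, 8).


k = 6 = 110_2 (binary, LSB first: 011)
Double-and-add from P = (8, 8):
  bit 0 = 0: acc unchanged = O
  bit 1 = 1: acc = O + (9, 8) = (9, 8)
  bit 2 = 1: acc = (9, 8) + (2, 2) = (5, 8)

6P = (5, 8)


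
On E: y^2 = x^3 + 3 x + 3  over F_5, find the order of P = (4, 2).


Compute successive multiples of P until we hit O:
  1P = (4, 2)
  2P = (3, 2)
  3P = (3, 3)
  4P = (4, 3)
  5P = O

ord(P) = 5


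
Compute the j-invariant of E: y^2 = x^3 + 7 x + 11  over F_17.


Delta = -16(4 a^3 + 27 b^2) mod 17 = 15
-1728 * (4 a)^3 = -1728 * (4*7)^3 mod 17 = 13
j = 13 * 15^(-1) mod 17 = 2

j = 2 (mod 17)


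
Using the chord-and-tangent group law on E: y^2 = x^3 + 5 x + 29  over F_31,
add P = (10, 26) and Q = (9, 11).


P != Q, so use the chord formula.
s = (y2 - y1) / (x2 - x1) = (16) / (30) mod 31 = 15
x3 = s^2 - x1 - x2 mod 31 = 15^2 - 10 - 9 = 20
y3 = s (x1 - x3) - y1 mod 31 = 15 * (10 - 20) - 26 = 10

P + Q = (20, 10)


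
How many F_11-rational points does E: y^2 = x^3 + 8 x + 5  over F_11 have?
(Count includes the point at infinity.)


For each x in F_11, count y with y^2 = x^3 + 8 x + 5 mod 11:
  x = 0: RHS = 5, y in [4, 7]  -> 2 point(s)
  x = 1: RHS = 3, y in [5, 6]  -> 2 point(s)
  x = 3: RHS = 1, y in [1, 10]  -> 2 point(s)
  x = 5: RHS = 5, y in [4, 7]  -> 2 point(s)
  x = 6: RHS = 5, y in [4, 7]  -> 2 point(s)
  x = 8: RHS = 9, y in [3, 8]  -> 2 point(s)
  x = 9: RHS = 3, y in [5, 6]  -> 2 point(s)
Affine points: 14. Add the point at infinity: total = 15.

#E(F_11) = 15


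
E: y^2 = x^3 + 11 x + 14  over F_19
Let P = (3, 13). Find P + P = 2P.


Doubling: s = (3 x1^2 + a) / (2 y1)
s = (3*3^2 + 11) / (2*13) mod 19 = 0
x3 = s^2 - 2 x1 mod 19 = 0^2 - 2*3 = 13
y3 = s (x1 - x3) - y1 mod 19 = 0 * (3 - 13) - 13 = 6

2P = (13, 6)


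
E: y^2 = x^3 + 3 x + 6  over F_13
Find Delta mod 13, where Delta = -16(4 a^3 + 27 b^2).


4 a^3 + 27 b^2 = 4*3^3 + 27*6^2 = 108 + 972 = 1080
Delta = -16 * (1080) = -17280
Delta mod 13 = 10

Delta = 10 (mod 13)


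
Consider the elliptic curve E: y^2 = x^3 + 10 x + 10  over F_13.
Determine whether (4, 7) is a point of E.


Check whether y^2 = x^3 + 10 x + 10 (mod 13) for (x, y) = (4, 7).
LHS: y^2 = 7^2 mod 13 = 10
RHS: x^3 + 10 x + 10 = 4^3 + 10*4 + 10 mod 13 = 10
LHS = RHS

Yes, on the curve


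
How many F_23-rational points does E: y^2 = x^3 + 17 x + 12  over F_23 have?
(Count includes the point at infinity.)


For each x in F_23, count y with y^2 = x^3 + 17 x + 12 mod 23:
  x = 0: RHS = 12, y in [9, 14]  -> 2 point(s)
  x = 2: RHS = 8, y in [10, 13]  -> 2 point(s)
  x = 4: RHS = 6, y in [11, 12]  -> 2 point(s)
  x = 6: RHS = 8, y in [10, 13]  -> 2 point(s)
  x = 8: RHS = 16, y in [4, 19]  -> 2 point(s)
  x = 10: RHS = 9, y in [3, 20]  -> 2 point(s)
  x = 11: RHS = 12, y in [9, 14]  -> 2 point(s)
  x = 12: RHS = 12, y in [9, 14]  -> 2 point(s)
  x = 14: RHS = 4, y in [2, 21]  -> 2 point(s)
  x = 15: RHS = 8, y in [10, 13]  -> 2 point(s)
  x = 17: RHS = 16, y in [4, 19]  -> 2 point(s)
  x = 18: RHS = 9, y in [3, 20]  -> 2 point(s)
  x = 19: RHS = 18, y in [8, 15]  -> 2 point(s)
  x = 20: RHS = 3, y in [7, 16]  -> 2 point(s)
  x = 21: RHS = 16, y in [4, 19]  -> 2 point(s)
Affine points: 30. Add the point at infinity: total = 31.

#E(F_23) = 31


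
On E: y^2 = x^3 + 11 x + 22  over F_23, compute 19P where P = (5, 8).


k = 19 = 10011_2 (binary, LSB first: 11001)
Double-and-add from P = (5, 8):
  bit 0 = 1: acc = O + (5, 8) = (5, 8)
  bit 1 = 1: acc = (5, 8) + (2, 11) = (17, 4)
  bit 2 = 0: acc unchanged = (17, 4)
  bit 3 = 0: acc unchanged = (17, 4)
  bit 4 = 1: acc = (17, 4) + (3, 17) = (19, 11)

19P = (19, 11)


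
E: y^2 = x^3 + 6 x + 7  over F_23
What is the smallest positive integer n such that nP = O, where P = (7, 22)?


Compute successive multiples of P until we hit O:
  1P = (7, 22)
  2P = (2, 21)
  3P = (3, 11)
  4P = (22, 0)
  5P = (3, 12)
  6P = (2, 2)
  7P = (7, 1)
  8P = O

ord(P) = 8


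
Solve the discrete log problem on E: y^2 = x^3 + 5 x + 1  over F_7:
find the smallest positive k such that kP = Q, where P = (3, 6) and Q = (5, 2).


Enumerate multiples of P until we hit Q = (5, 2):
  1P = (3, 6)
  2P = (5, 5)
  3P = (1, 0)
  4P = (5, 2)
Match found at i = 4.

k = 4


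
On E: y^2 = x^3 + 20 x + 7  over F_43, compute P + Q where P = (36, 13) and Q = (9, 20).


P != Q, so use the chord formula.
s = (y2 - y1) / (x2 - x1) = (7) / (16) mod 43 = 30
x3 = s^2 - x1 - x2 mod 43 = 30^2 - 36 - 9 = 38
y3 = s (x1 - x3) - y1 mod 43 = 30 * (36 - 38) - 13 = 13

P + Q = (38, 13)


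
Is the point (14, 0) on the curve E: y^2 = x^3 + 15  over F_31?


Check whether y^2 = x^3 + 0 x + 15 (mod 31) for (x, y) = (14, 0).
LHS: y^2 = 0^2 mod 31 = 0
RHS: x^3 + 0 x + 15 = 14^3 + 0*14 + 15 mod 31 = 0
LHS = RHS

Yes, on the curve


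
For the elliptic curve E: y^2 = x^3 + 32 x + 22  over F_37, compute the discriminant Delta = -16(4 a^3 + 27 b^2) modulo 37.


4 a^3 + 27 b^2 = 4*32^3 + 27*22^2 = 131072 + 13068 = 144140
Delta = -16 * (144140) = -2306240
Delta mod 37 = 7

Delta = 7 (mod 37)


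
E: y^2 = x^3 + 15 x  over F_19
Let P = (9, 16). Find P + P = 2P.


Doubling: s = (3 x1^2 + a) / (2 y1)
s = (3*9^2 + 15) / (2*16) mod 19 = 14
x3 = s^2 - 2 x1 mod 19 = 14^2 - 2*9 = 7
y3 = s (x1 - x3) - y1 mod 19 = 14 * (9 - 7) - 16 = 12

2P = (7, 12)


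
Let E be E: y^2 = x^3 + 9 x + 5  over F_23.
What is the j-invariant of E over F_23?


Delta = -16(4 a^3 + 27 b^2) mod 23 = 21
-1728 * (4 a)^3 = -1728 * (4*9)^3 mod 23 = 10
j = 10 * 21^(-1) mod 23 = 18

j = 18 (mod 23)


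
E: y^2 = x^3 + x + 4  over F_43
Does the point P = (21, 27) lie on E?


Check whether y^2 = x^3 + 1 x + 4 (mod 43) for (x, y) = (21, 27).
LHS: y^2 = 27^2 mod 43 = 41
RHS: x^3 + 1 x + 4 = 21^3 + 1*21 + 4 mod 43 = 41
LHS = RHS

Yes, on the curve


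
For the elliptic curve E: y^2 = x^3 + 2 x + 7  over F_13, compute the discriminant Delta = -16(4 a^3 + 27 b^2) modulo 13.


4 a^3 + 27 b^2 = 4*2^3 + 27*7^2 = 32 + 1323 = 1355
Delta = -16 * (1355) = -21680
Delta mod 13 = 4

Delta = 4 (mod 13)


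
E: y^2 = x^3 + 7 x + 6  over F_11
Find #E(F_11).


For each x in F_11, count y with y^2 = x^3 + 7 x + 6 mod 11:
  x = 1: RHS = 3, y in [5, 6]  -> 2 point(s)
  x = 5: RHS = 1, y in [1, 10]  -> 2 point(s)
  x = 6: RHS = 0, y in [0]  -> 1 point(s)
  x = 10: RHS = 9, y in [3, 8]  -> 2 point(s)
Affine points: 7. Add the point at infinity: total = 8.

#E(F_11) = 8


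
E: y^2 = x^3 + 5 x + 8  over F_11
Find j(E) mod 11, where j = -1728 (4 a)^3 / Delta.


Delta = -16(4 a^3 + 27 b^2) mod 11 = 3
-1728 * (4 a)^3 = -1728 * (4*5)^3 mod 11 = 8
j = 8 * 3^(-1) mod 11 = 10

j = 10 (mod 11)


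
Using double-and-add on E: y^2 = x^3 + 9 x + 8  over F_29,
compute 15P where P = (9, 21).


k = 15 = 1111_2 (binary, LSB first: 1111)
Double-and-add from P = (9, 21):
  bit 0 = 1: acc = O + (9, 21) = (9, 21)
  bit 1 = 1: acc = (9, 21) + (18, 12) = (3, 2)
  bit 2 = 1: acc = (3, 2) + (23, 12) = (25, 16)
  bit 3 = 1: acc = (25, 16) + (19, 22) = (15, 3)

15P = (15, 3)


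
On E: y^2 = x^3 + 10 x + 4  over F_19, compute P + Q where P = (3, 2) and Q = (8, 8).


P != Q, so use the chord formula.
s = (y2 - y1) / (x2 - x1) = (6) / (5) mod 19 = 5
x3 = s^2 - x1 - x2 mod 19 = 5^2 - 3 - 8 = 14
y3 = s (x1 - x3) - y1 mod 19 = 5 * (3 - 14) - 2 = 0

P + Q = (14, 0)


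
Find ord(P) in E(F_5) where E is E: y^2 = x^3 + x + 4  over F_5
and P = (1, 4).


Compute successive multiples of P until we hit O:
  1P = (1, 4)
  2P = (2, 3)
  3P = (3, 3)
  4P = (0, 3)
  5P = (0, 2)
  6P = (3, 2)
  7P = (2, 2)
  8P = (1, 1)
  ... (continuing to 9P)
  9P = O

ord(P) = 9


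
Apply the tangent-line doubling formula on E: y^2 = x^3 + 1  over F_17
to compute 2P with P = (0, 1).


Doubling: s = (3 x1^2 + a) / (2 y1)
s = (3*0^2 + 0) / (2*1) mod 17 = 0
x3 = s^2 - 2 x1 mod 17 = 0^2 - 2*0 = 0
y3 = s (x1 - x3) - y1 mod 17 = 0 * (0 - 0) - 1 = 16

2P = (0, 16)


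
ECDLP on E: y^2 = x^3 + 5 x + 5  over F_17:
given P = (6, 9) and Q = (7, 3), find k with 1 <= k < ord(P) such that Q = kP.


Enumerate multiples of P until we hit Q = (7, 3):
  1P = (6, 9)
  2P = (7, 14)
  3P = (12, 12)
  4P = (12, 5)
  5P = (7, 3)
Match found at i = 5.

k = 5


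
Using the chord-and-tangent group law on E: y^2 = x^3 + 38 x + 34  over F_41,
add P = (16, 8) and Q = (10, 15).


P != Q, so use the chord formula.
s = (y2 - y1) / (x2 - x1) = (7) / (35) mod 41 = 33
x3 = s^2 - x1 - x2 mod 41 = 33^2 - 16 - 10 = 38
y3 = s (x1 - x3) - y1 mod 41 = 33 * (16 - 38) - 8 = 4

P + Q = (38, 4)


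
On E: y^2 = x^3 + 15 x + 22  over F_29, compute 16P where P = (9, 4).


k = 16 = 10000_2 (binary, LSB first: 00001)
Double-and-add from P = (9, 4):
  bit 0 = 0: acc unchanged = O
  bit 1 = 0: acc unchanged = O
  bit 2 = 0: acc unchanged = O
  bit 3 = 0: acc unchanged = O
  bit 4 = 1: acc = O + (28, 21) = (28, 21)

16P = (28, 21)


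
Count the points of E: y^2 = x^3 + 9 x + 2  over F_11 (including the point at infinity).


For each x in F_11, count y with y^2 = x^3 + 9 x + 2 mod 11:
  x = 1: RHS = 1, y in [1, 10]  -> 2 point(s)
  x = 3: RHS = 1, y in [1, 10]  -> 2 point(s)
  x = 4: RHS = 3, y in [5, 6]  -> 2 point(s)
  x = 7: RHS = 1, y in [1, 10]  -> 2 point(s)
  x = 8: RHS = 3, y in [5, 6]  -> 2 point(s)
  x = 9: RHS = 9, y in [3, 8]  -> 2 point(s)
  x = 10: RHS = 3, y in [5, 6]  -> 2 point(s)
Affine points: 14. Add the point at infinity: total = 15.

#E(F_11) = 15


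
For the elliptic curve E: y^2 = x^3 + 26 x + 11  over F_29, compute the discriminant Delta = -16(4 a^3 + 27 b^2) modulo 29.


4 a^3 + 27 b^2 = 4*26^3 + 27*11^2 = 70304 + 3267 = 73571
Delta = -16 * (73571) = -1177136
Delta mod 29 = 3

Delta = 3 (mod 29)


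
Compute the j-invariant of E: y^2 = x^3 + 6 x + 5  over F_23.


Delta = -16(4 a^3 + 27 b^2) mod 23 = 9
-1728 * (4 a)^3 = -1728 * (4*6)^3 mod 23 = 20
j = 20 * 9^(-1) mod 23 = 15

j = 15 (mod 23)


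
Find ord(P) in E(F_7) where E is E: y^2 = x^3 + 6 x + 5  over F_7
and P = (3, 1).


Compute successive multiples of P until we hit O:
  1P = (3, 1)
  2P = (2, 5)
  3P = (4, 3)
  4P = (4, 4)
  5P = (2, 2)
  6P = (3, 6)
  7P = O

ord(P) = 7
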